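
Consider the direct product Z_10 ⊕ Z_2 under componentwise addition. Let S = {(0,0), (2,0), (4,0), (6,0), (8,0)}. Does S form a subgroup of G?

|S| = 5 divides |G| = 20, consistent with Lagrange.
S contains the identity, every element's inverse is in S, and S is closed under +: it is a subgroup.
In fact S = ⟨(4,0)⟩.

Yes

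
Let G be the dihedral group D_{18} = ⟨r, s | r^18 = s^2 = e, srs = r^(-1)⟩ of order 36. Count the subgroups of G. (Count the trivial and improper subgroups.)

|G| = 36, so by Lagrange every subgroup order divides 36. Divisors: 1, 2, 3, 4, 6, 9, 12, 18, 36.
Subgroups by order — order 1: 1; order 2: 19; order 3: 1; order 4: 9; order 6: 7; order 9: 1; order 12: 3; order 18: 3; order 36: 1.
Total: 1 + 19 + 1 + 9 + 7 + 1 + 3 + 3 + 1 = 45.

45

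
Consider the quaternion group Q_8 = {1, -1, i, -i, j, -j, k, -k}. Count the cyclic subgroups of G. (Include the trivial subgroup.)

Each element a generates a cyclic subgroup ⟨a⟩; distinct elements may generate the same one (a cyclic group of order d has φ(d) generators).
Cyclic subgroups by order — order 1: 1; order 2: 1; order 4: 3.
Total: 5.

5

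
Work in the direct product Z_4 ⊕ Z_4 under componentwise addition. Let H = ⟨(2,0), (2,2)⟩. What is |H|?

4

|⟨(2,0)⟩| = 2 and |⟨(2,2)⟩| = 2, so |H| is a multiple of lcm(2, 2) = 2 and divides |G| = 16.
Closing under the operation: H = {(0,0), (0,2), (2,0), (2,2)}, so |H| = 4.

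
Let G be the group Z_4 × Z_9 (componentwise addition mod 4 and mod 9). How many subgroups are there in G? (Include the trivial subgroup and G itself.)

|G| = 36, so by Lagrange every subgroup order divides 36. Divisors: 1, 2, 3, 4, 6, 9, 12, 18, 36.
Subgroups by order — order 1: 1; order 2: 1; order 3: 1; order 4: 1; order 6: 1; order 9: 1; order 12: 1; order 18: 1; order 36: 1.
Total: 1 + 1 + 1 + 1 + 1 + 1 + 1 + 1 + 1 = 9.

9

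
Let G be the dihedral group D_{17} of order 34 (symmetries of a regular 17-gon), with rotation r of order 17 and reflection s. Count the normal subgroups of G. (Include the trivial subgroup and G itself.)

3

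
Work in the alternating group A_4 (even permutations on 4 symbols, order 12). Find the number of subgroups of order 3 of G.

4

|G| = 12 and 3 | 12, so subgroups of order 3 are possible by Lagrange.
The subgroups of order 3 are: {e, (1 2 3), (1 3 2)}; {e, (1 2 4), (1 4 2)}; {e, (1 3 4), (1 4 3)}; {e, (2 3 4), (2 4 3)}.
So G has 4 subgroups of order 3.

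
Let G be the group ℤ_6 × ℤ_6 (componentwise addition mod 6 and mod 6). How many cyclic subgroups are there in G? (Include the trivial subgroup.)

20

Each element a generates a cyclic subgroup ⟨a⟩; distinct elements may generate the same one (a cyclic group of order d has φ(d) generators).
Cyclic subgroups by order — order 1: 1; order 2: 3; order 3: 4; order 6: 12.
Total: 20.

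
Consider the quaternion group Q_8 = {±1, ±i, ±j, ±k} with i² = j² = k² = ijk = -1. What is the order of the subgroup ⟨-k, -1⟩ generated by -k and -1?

|⟨-k⟩| = 4 and |⟨-1⟩| = 2, so |H| is a multiple of lcm(4, 2) = 4 and divides |G| = 8.
Closing under the operation: H = {1, -1, k, -k}, so |H| = 4.

4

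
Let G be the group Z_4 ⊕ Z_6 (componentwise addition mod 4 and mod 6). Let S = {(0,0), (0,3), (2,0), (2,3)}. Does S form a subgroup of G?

|S| = 4 divides |G| = 24, consistent with Lagrange.
S contains the identity, every element's inverse is in S, and S is closed under +: it is a subgroup.

Yes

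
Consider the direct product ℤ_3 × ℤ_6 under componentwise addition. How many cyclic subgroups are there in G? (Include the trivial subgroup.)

A cyclic subgroup of order d is generated by each of its φ(d) elements of order d, so the cyclic subgroups of order d number (#elements of order d)/φ(d).
Cyclic subgroups by order — order 1: 1; order 2: 1; order 3: 4; order 6: 4.
Total: 10.

10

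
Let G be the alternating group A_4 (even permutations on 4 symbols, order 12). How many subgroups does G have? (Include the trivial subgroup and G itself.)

10

|G| = 12, so by Lagrange every subgroup order divides 12. Divisors: 1, 2, 3, 4, 6, 12.
Subgroups by order — order 1: 1; order 2: 3; order 3: 4; order 4: 1; order 6: 0; order 12: 1.
Total: 1 + 3 + 4 + 1 + 0 + 1 = 10.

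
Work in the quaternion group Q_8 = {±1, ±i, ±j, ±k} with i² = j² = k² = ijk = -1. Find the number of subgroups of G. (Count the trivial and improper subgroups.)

6

|G| = 8, so by Lagrange every subgroup order divides 8. Divisors: 1, 2, 4, 8.
Subgroups by order — order 1: 1; order 2: 1; order 4: 3; order 8: 1.
Total: 1 + 1 + 3 + 1 = 6.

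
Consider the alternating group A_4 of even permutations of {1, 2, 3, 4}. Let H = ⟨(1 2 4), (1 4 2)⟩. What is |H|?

3

|⟨(1 2 4)⟩| = 3 and |⟨(1 4 2)⟩| = 3, so |H| is a multiple of lcm(3, 3) = 3 and divides |G| = 12.
Closing under the operation: H = {e, (1 2 4), (1 4 2)}, so |H| = 3.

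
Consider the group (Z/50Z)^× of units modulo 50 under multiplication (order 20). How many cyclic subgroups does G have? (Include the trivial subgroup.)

Each element a generates a cyclic subgroup ⟨a⟩; distinct elements may generate the same one (a cyclic group of order d has φ(d) generators).
Cyclic subgroups by order — order 1: 1; order 2: 1; order 4: 1; order 5: 1; order 10: 1; order 20: 1.
Total: 6.

6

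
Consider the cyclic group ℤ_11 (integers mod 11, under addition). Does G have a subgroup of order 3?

3 does not divide |G| = 11, so by Lagrange no subgroup of order 3 exists.

No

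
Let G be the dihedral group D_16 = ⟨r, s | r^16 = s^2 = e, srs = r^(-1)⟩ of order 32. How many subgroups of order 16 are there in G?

3

|G| = 32 and 16 | 32, so subgroups of order 16 are possible by Lagrange.
The subgroups of order 16 are: {e, r, r^2, r^3, r^4, r^5, r^6, r^7, r^8, r^9, r^10, r^11, r^12, r^13, r^14, r^15}; {e, r^2, r^4, r^6, r^8, r^10, r^12, r^14, s, r^2s, r^4s, r^6s, r^8s, r^10s, r^12s, r^14s}; {e, r^2, r^4, r^6, r^8, r^10, r^12, r^14, rs, r^3s, r^5s, r^7s, r^9s, r^11s, r^13s, r^15s}.
So G has 3 subgroups of order 16.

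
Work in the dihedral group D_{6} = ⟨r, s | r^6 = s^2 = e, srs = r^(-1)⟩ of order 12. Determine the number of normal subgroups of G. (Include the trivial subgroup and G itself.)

7

G has 16 subgroups. Checking conjugation-invariance by order — order 1: 1/1 normal; order 2: 1/7 normal; order 3: 1/1 normal; order 4: 0/3 normal; order 6: 3/3 normal; order 12: 1/1 normal.
Total normal subgroups: 7.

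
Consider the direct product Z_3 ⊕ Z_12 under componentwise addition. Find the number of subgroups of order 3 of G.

4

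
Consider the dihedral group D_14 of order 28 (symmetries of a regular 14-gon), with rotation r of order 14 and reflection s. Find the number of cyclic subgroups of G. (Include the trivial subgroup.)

18

A cyclic subgroup of order d is generated by each of its φ(d) elements of order d, so the cyclic subgroups of order d number (#elements of order d)/φ(d).
Cyclic subgroups by order — order 1: 1; order 2: 15; order 7: 1; order 14: 1.
Total: 18.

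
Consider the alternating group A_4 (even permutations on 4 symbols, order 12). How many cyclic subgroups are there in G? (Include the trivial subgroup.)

8

Each element a generates a cyclic subgroup ⟨a⟩; distinct elements may generate the same one (a cyclic group of order d has φ(d) generators).
Cyclic subgroups by order — order 1: 1; order 2: 3; order 3: 4.
Total: 8.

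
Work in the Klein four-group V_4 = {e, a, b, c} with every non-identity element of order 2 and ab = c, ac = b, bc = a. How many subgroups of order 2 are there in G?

3

|G| = 4 and 2 | 4, so subgroups of order 2 are possible by Lagrange.
The subgroups of order 2 are: {e, a}; {e, b}; {e, c}.
So G has 3 subgroups of order 2.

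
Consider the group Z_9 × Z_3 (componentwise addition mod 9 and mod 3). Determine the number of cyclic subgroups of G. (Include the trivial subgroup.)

8

Each element a generates a cyclic subgroup ⟨a⟩; distinct elements may generate the same one (a cyclic group of order d has φ(d) generators).
Cyclic subgroups by order — order 1: 1; order 3: 4; order 9: 3.
Total: 8.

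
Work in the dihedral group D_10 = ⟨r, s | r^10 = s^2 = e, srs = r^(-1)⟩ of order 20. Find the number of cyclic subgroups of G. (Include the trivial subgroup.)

14

Group the elements of G by the cyclic subgroup they generate; each cyclic subgroup of order d accounts for φ(d) elements.
Cyclic subgroups by order — order 1: 1; order 2: 11; order 5: 1; order 10: 1.
Total: 14.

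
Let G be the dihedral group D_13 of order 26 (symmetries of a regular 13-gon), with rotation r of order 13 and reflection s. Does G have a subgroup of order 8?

No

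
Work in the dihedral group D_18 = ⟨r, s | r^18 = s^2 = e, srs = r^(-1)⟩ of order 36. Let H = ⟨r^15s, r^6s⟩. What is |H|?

|⟨r^15s⟩| = 2 and |⟨r^6s⟩| = 2, so |H| is a multiple of lcm(2, 2) = 2 and divides |G| = 36.
Closing under the operation: H = {e, r^9, r^6s, r^15s}, so |H| = 4.

4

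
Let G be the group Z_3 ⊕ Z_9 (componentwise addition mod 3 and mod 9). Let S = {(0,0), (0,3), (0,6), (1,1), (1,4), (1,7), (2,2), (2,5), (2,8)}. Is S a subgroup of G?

|S| = 9 divides |G| = 27, consistent with Lagrange.
S contains the identity, every element's inverse is in S, and S is closed under +: it is a subgroup.
In fact S = ⟨(1,1)⟩.

Yes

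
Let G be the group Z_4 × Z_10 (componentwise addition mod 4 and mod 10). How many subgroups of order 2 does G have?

|G| = 40 and 2 | 40, so subgroups of order 2 are possible by Lagrange.
The subgroups of order 2 are: {(0,0), (0,5)}; {(0,0), (2,0)}; {(0,0), (2,5)}.
So G has 3 subgroups of order 2.

3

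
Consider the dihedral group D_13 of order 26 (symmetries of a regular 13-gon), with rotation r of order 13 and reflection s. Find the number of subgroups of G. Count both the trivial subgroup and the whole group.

16

|G| = 26, so by Lagrange every subgroup order divides 26. Divisors: 1, 2, 13, 26.
Subgroups by order — order 1: 1; order 2: 13; order 13: 1; order 26: 1.
Total: 1 + 13 + 1 + 1 = 16.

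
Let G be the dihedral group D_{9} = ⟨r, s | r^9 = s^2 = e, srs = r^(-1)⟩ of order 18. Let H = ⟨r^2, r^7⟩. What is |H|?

9

|⟨r^2⟩| = 9 and |⟨r^7⟩| = 9, so |H| is a multiple of lcm(9, 9) = 9 and divides |G| = 18.
Closing under the operation: H = {e, r, r^2, r^3, r^4, r^5, r^6, r^7, r^8}, so |H| = 9.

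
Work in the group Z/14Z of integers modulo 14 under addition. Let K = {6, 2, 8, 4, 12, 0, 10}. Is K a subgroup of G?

Yes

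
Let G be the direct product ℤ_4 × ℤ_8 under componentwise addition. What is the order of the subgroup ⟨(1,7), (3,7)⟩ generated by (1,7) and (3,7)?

|⟨(1,7)⟩| = 8 and |⟨(3,7)⟩| = 8, so |H| is a multiple of lcm(8, 8) = 8 and divides |G| = 32.
Closing under the operation: H = {(0,0), (0,2), (0,4), (0,6), (1,1), (1,3), (1,5), (1,7), (2,0), (2,2), (2,4), (2,6), (3,1), (3,3), (3,5), (3,7)}, so |H| = 16.

16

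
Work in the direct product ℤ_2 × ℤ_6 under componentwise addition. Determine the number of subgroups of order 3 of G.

1

|G| = 12 and 3 | 12, so subgroups of order 3 are possible by Lagrange.
The subgroups of order 3 are: {(0,0), (0,2), (0,4)}.
So G has 1 subgroup of order 3.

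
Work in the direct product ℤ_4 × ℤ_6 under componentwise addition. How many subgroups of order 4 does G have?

|G| = 24 and 4 | 24, so subgroups of order 4 are possible by Lagrange.
The subgroups of order 4 are: {(0,0), (0,3), (2,0), (2,3)}; {(0,0), (1,0), (2,0), (3,0)}; {(0,0), (1,3), (2,0), (3,3)}.
So G has 3 subgroups of order 4.

3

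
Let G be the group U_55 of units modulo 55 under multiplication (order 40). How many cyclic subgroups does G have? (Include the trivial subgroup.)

A cyclic subgroup of order d is generated by each of its φ(d) elements of order d, so the cyclic subgroups of order d number (#elements of order d)/φ(d).
Cyclic subgroups by order — order 1: 1; order 2: 3; order 4: 2; order 5: 1; order 10: 3; order 20: 2.
Total: 12.

12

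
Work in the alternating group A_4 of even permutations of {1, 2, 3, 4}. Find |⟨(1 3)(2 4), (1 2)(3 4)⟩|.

|⟨(1 3)(2 4)⟩| = 2 and |⟨(1 2)(3 4)⟩| = 2, so |H| is a multiple of lcm(2, 2) = 2 and divides |G| = 12.
Closing under the operation: H = {e, (1 2)(3 4), (1 3)(2 4), (1 4)(2 3)}, so |H| = 4.

4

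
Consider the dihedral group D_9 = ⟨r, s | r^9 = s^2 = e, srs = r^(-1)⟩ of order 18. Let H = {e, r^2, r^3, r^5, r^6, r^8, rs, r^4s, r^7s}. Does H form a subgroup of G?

r^2 ∈ H but its inverse r^7 ∉ H, so H is not a subgroup.

No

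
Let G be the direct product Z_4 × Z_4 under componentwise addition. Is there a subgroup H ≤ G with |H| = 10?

10 does not divide |G| = 16, so by Lagrange no subgroup of order 10 exists.

No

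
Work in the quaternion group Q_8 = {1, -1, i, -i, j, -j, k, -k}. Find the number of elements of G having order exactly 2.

The elements of order 2 are: -1.
That's 1.

1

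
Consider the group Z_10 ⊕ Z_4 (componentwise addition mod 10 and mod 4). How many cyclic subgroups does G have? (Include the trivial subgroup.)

12

A cyclic subgroup of order d is generated by each of its φ(d) elements of order d, so the cyclic subgroups of order d number (#elements of order d)/φ(d).
Cyclic subgroups by order — order 1: 1; order 2: 3; order 4: 2; order 5: 1; order 10: 3; order 20: 2.
Total: 12.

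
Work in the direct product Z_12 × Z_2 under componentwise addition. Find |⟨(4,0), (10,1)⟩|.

|⟨(4,0)⟩| = 3 and |⟨(10,1)⟩| = 6, so |H| is a multiple of lcm(3, 6) = 6 and divides |G| = 24.
Closing under the operation: H = {(0,0), (2,1), (4,0), (6,1), (8,0), (10,1)}, so |H| = 6.

6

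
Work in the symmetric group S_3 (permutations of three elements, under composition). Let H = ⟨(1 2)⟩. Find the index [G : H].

3

|⟨(1 2)⟩| = 2 and |G| = 6.
By Lagrange, [G : H] = |G|/|H| = 6/2 = 3.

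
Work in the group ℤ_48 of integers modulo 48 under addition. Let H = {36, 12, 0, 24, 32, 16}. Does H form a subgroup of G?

No

Closure fails: 16 + 36 = 4 ∉ H. So H is not a subgroup.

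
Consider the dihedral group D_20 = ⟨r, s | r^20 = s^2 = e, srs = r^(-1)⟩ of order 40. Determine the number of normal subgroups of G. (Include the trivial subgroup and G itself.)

G has 48 subgroups. Checking conjugation-invariance by order — order 1: 1/1 normal; order 2: 1/21 normal; order 4: 1/11 normal; order 5: 1/1 normal; order 8: 0/5 normal; order 10: 1/5 normal; order 20: 3/3 normal; order 40: 1/1 normal.
Total normal subgroups: 9.

9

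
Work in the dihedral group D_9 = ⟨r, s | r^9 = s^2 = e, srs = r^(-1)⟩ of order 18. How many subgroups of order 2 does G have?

9

|G| = 18 and 2 | 18, so subgroups of order 2 are possible by Lagrange.
The subgroups of order 2 are: {e, r^2s}; {e, r^3s}; {e, r^4s}; {e, r^5s}; … (9 in all).
So G has 9 subgroups of order 2.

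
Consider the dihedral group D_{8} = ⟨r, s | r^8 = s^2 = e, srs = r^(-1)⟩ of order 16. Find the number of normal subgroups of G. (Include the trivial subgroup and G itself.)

7

G has 19 subgroups. Checking conjugation-invariance by order — order 1: 1/1 normal; order 2: 1/9 normal; order 4: 1/5 normal; order 8: 3/3 normal; order 16: 1/1 normal.
Total normal subgroups: 7.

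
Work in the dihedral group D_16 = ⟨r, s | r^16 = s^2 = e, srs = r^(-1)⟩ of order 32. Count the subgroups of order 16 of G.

|G| = 32 and 16 | 32, so subgroups of order 16 are possible by Lagrange.
The subgroups of order 16 are: {e, r, r^2, r^3, r^4, r^5, r^6, r^7, r^8, r^9, r^10, r^11, r^12, r^13, r^14, r^15}; {e, r^2, r^4, r^6, r^8, r^10, r^12, r^14, s, r^2s, r^4s, r^6s, r^8s, r^10s, r^12s, r^14s}; {e, r^2, r^4, r^6, r^8, r^10, r^12, r^14, rs, r^3s, r^5s, r^7s, r^9s, r^11s, r^13s, r^15s}.
So G has 3 subgroups of order 16.

3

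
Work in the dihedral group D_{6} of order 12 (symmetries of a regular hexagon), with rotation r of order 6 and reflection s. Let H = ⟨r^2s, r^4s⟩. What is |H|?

6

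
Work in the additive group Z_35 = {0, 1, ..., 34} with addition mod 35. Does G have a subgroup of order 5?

Yes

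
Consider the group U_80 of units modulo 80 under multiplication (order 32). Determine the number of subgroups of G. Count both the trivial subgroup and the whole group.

54

|G| = 32, so by Lagrange every subgroup order divides 32. Divisors: 1, 2, 4, 8, 16, 32.
Subgroups by order — order 1: 1; order 2: 7; order 4: 19; order 8: 19; order 16: 7; order 32: 1.
Total: 1 + 7 + 19 + 19 + 7 + 1 = 54.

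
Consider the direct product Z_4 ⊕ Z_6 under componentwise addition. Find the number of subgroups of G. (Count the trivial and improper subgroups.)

16

|G| = 24, so by Lagrange every subgroup order divides 24. Divisors: 1, 2, 3, 4, 6, 8, 12, 24.
Subgroups by order — order 1: 1; order 2: 3; order 3: 1; order 4: 3; order 6: 3; order 8: 1; order 12: 3; order 24: 1.
Total: 1 + 3 + 1 + 3 + 3 + 1 + 3 + 1 = 16.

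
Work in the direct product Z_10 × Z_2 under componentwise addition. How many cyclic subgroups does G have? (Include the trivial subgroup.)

8

Each element a generates a cyclic subgroup ⟨a⟩; distinct elements may generate the same one (a cyclic group of order d has φ(d) generators).
Cyclic subgroups by order — order 1: 1; order 2: 3; order 5: 1; order 10: 3.
Total: 8.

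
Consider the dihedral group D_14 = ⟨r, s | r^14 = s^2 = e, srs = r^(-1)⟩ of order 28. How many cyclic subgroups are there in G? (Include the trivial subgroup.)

18

A cyclic subgroup of order d is generated by each of its φ(d) elements of order d, so the cyclic subgroups of order d number (#elements of order d)/φ(d).
Cyclic subgroups by order — order 1: 1; order 2: 15; order 7: 1; order 14: 1.
Total: 18.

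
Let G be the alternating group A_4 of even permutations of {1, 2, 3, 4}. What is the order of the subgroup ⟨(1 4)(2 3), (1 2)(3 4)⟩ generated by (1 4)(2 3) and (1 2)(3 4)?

4

|⟨(1 4)(2 3)⟩| = 2 and |⟨(1 2)(3 4)⟩| = 2, so |H| is a multiple of lcm(2, 2) = 2 and divides |G| = 12.
Closing under the operation: H = {e, (1 2)(3 4), (1 3)(2 4), (1 4)(2 3)}, so |H| = 4.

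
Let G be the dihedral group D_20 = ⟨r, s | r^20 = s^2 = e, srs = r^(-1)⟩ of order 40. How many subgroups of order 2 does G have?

|G| = 40 and 2 | 40, so subgroups of order 2 are possible by Lagrange.
The subgroups of order 2 are: {e, r^10}; {e, r^10s}; {e, r^11s}; {e, r^12s}; … (21 in all).
So G has 21 subgroups of order 2.

21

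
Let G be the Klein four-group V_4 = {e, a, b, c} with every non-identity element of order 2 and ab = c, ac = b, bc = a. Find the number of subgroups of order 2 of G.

3

|G| = 4 and 2 | 4, so subgroups of order 2 are possible by Lagrange.
The subgroups of order 2 are: {e, a}; {e, b}; {e, c}.
So G has 3 subgroups of order 2.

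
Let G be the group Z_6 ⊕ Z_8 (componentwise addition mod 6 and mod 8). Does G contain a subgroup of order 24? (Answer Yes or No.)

Yes

24 | 48. A subgroup of order 24 is {(0,0), (0,1), (0,2), (0,3), (0,4), (0,5), (0,6), (0,7), (2,0), (2,1), (2,2), (2,3), (2,4), (2,5), (2,6), (2,7), (4,0), (4,1), (4,2), (4,3), (4,4), (4,5), (4,6), (4,7)}.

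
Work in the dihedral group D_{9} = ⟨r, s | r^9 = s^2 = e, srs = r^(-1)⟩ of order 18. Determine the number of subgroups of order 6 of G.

3

|G| = 18 and 6 | 18, so subgroups of order 6 are possible by Lagrange.
The subgroups of order 6 are: {e, r^3, r^6, r^2s, r^5s, r^8s}; {e, r^3, r^6, s, r^3s, r^6s}; {e, r^3, r^6, rs, r^4s, r^7s}.
So G has 3 subgroups of order 6.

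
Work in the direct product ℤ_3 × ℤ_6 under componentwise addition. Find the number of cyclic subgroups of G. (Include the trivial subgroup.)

10

Group the elements of G by the cyclic subgroup they generate; each cyclic subgroup of order d accounts for φ(d) elements.
Cyclic subgroups by order — order 1: 1; order 2: 1; order 3: 4; order 6: 4.
Total: 10.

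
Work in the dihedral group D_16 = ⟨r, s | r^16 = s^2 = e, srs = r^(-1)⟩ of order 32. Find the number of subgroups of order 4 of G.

9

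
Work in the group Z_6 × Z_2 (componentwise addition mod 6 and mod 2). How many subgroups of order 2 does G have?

3

|G| = 12 and 2 | 12, so subgroups of order 2 are possible by Lagrange.
The subgroups of order 2 are: {(0,0), (0,1)}; {(0,0), (3,0)}; {(0,0), (3,1)}.
So G has 3 subgroups of order 2.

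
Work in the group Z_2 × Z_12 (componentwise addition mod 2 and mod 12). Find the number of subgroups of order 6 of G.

3

|G| = 24 and 6 | 24, so subgroups of order 6 are possible by Lagrange.
The subgroups of order 6 are: {(0,0), (0,2), (0,4), (0,6), (0,8), (0,10)}; {(0,0), (0,4), (0,8), (1,0), (1,4), (1,8)}; {(0,0), (0,4), (0,8), (1,2), (1,6), (1,10)}.
So G has 3 subgroups of order 6.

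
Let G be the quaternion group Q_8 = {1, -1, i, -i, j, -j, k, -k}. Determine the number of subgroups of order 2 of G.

|G| = 8 and 2 | 8, so subgroups of order 2 are possible by Lagrange.
The subgroups of order 2 are: {1, -1}.
So G has 1 subgroup of order 2.

1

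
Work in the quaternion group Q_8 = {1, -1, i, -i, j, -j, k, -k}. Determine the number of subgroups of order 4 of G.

3

|G| = 8 and 4 | 8, so subgroups of order 4 are possible by Lagrange.
The subgroups of order 4 are: {1, -1, i, -i}; {1, -1, j, -j}; {1, -1, k, -k}.
So G has 3 subgroups of order 4.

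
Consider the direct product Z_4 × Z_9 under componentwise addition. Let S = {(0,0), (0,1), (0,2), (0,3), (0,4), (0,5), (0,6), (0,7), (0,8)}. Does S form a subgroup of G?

Yes

|S| = 9 divides |G| = 36, consistent with Lagrange.
S contains the identity, every element's inverse is in S, and S is closed under +: it is a subgroup.
In fact S = ⟨(0,1)⟩.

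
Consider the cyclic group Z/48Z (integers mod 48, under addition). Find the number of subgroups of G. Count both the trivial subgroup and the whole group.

Subgroups of the cyclic group Z/48Z correspond bijectively to divisors of 48.
Divisors of 48: 1, 2, 3, 4, 6, 8, 12, 16, 24, 48.
So Z/48Z has 10 subgroups.

10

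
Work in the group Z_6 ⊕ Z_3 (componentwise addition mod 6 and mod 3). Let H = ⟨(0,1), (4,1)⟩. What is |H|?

9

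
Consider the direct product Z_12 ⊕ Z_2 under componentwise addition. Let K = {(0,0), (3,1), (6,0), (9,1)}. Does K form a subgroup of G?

Yes

|K| = 4 divides |G| = 24, consistent with Lagrange.
K contains the identity, every element's inverse is in K, and K is closed under +: it is a subgroup.
In fact K = ⟨(3,1)⟩.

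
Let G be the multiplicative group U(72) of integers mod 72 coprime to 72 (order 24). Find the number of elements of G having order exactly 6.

14

Enumerating element orders in G gives 14 elements of order 6.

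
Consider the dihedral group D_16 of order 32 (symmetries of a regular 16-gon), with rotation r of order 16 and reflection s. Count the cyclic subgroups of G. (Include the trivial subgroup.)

Group the elements of G by the cyclic subgroup they generate; each cyclic subgroup of order d accounts for φ(d) elements.
Cyclic subgroups by order — order 1: 1; order 2: 17; order 4: 1; order 8: 1; order 16: 1.
Total: 21.

21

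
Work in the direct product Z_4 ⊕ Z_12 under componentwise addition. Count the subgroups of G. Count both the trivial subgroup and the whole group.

|G| = 48, so by Lagrange every subgroup order divides 48. Divisors: 1, 2, 3, 4, 6, 8, 12, 16, 24, 48.
Subgroups by order — order 1: 1; order 2: 3; order 3: 1; order 4: 7; order 6: 3; order 8: 3; order 12: 7; order 16: 1; order 24: 3; order 48: 1.
Total: 1 + 3 + 1 + 7 + 3 + 3 + 7 + 1 + 3 + 1 = 30.

30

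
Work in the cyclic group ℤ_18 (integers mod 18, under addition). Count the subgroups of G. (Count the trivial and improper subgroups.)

6

Subgroups of the cyclic group ℤ_18 correspond bijectively to divisors of 18.
Divisors of 18: 1, 2, 3, 6, 9, 18.
So ℤ_18 has 6 subgroups.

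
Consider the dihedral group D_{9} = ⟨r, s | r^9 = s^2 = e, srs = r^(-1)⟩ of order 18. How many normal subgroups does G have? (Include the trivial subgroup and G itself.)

4

G has 16 subgroups. Checking conjugation-invariance by order — order 1: 1/1 normal; order 2: 0/9 normal; order 3: 1/1 normal; order 6: 0/3 normal; order 9: 1/1 normal; order 18: 1/1 normal.
Total normal subgroups: 4.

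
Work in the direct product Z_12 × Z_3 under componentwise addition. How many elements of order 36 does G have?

0

An element (a,b) has order lcm(ord(a), ord(b)); count pairs with lcm equal to 36.
Enumerating gives 0 such elements.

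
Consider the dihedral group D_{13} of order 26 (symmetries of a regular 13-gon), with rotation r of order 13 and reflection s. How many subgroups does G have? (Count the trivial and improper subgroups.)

16

|G| = 26, so by Lagrange every subgroup order divides 26. Divisors: 1, 2, 13, 26.
Subgroups by order — order 1: 1; order 2: 13; order 13: 1; order 26: 1.
Total: 1 + 13 + 1 + 1 = 16.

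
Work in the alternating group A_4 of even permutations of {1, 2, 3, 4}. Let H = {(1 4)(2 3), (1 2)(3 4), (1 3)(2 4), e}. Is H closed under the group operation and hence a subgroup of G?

Yes

|H| = 4 divides |G| = 12, consistent with Lagrange.
H contains the identity, every element's inverse is in H, and H is closed under ∘: it is a subgroup.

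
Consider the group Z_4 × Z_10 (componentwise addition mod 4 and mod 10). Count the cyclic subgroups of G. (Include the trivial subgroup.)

12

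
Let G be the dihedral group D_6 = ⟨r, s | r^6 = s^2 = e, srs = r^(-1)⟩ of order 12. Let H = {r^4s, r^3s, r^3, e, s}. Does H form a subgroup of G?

|H| = 5 does not divide |G| = 12, so by Lagrange H is not a subgroup.

No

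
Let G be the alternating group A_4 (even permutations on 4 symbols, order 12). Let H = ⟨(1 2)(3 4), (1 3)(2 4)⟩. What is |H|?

4

|⟨(1 2)(3 4)⟩| = 2 and |⟨(1 3)(2 4)⟩| = 2, so |H| is a multiple of lcm(2, 2) = 2 and divides |G| = 12.
Closing under the operation: H = {e, (1 2)(3 4), (1 3)(2 4), (1 4)(2 3)}, so |H| = 4.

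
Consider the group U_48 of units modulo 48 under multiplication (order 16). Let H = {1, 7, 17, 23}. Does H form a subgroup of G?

Yes

|H| = 4 divides |G| = 16, consistent with Lagrange.
H contains the identity, every element's inverse is in H, and H is closed under ·: it is a subgroup.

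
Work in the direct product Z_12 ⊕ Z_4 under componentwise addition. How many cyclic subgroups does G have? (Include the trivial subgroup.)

Each element a generates a cyclic subgroup ⟨a⟩; distinct elements may generate the same one (a cyclic group of order d has φ(d) generators).
Cyclic subgroups by order — order 1: 1; order 2: 3; order 3: 1; order 4: 6; order 6: 3; order 12: 6.
Total: 20.

20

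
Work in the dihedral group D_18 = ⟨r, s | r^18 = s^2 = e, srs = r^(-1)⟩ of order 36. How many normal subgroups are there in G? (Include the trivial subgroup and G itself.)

G has 45 subgroups. Checking conjugation-invariance by order — order 1: 1/1 normal; order 2: 1/19 normal; order 3: 1/1 normal; order 4: 0/9 normal; order 6: 1/7 normal; order 9: 1/1 normal; order 12: 0/3 normal; order 18: 3/3 normal; order 36: 1/1 normal.
Total normal subgroups: 9.

9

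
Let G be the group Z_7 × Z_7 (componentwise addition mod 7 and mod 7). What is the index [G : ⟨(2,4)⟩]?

|⟨(2,4)⟩| = 7 and |G| = 49.
By Lagrange, [G : H] = |G|/|H| = 49/7 = 7.

7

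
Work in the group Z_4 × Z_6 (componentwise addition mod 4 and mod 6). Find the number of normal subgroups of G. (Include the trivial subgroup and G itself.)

16

G is abelian, so every subgroup is normal.
G has 16 subgroups in total, hence 16 normal subgroups.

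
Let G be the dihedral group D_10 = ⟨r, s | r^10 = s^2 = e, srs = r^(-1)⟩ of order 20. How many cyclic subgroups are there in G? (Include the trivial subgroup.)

Group the elements of G by the cyclic subgroup they generate; each cyclic subgroup of order d accounts for φ(d) elements.
Cyclic subgroups by order — order 1: 1; order 2: 11; order 5: 1; order 10: 1.
Total: 14.

14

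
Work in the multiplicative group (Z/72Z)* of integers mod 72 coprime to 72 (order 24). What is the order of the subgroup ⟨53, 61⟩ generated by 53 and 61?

12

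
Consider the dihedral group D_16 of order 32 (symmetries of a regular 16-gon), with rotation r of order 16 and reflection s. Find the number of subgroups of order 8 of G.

|G| = 32 and 8 | 32, so subgroups of order 8 are possible by Lagrange.
The subgroups of order 8 are: {e, r^2, r^4, r^6, r^8, r^10, r^12, r^14}; {e, r^4, r^8, r^12, r^2s, r^6s, r^10s, r^14s}; {e, r^4, r^8, r^12, r^3s, r^7s, r^11s, r^15s}; {e, r^4, r^8, r^12, s, r^4s, r^8s, r^12s}; … (5 in all).
So G has 5 subgroups of order 8.

5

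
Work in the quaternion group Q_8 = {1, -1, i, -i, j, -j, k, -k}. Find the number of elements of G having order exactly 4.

6

The elements of order 4 are: i, -i, j, -j, k, -k.
That's 6.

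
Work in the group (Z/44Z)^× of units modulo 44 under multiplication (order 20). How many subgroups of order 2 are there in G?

|G| = 20 and 2 | 20, so subgroups of order 2 are possible by Lagrange.
The subgroups of order 2 are: {1, 21}; {1, 23}; {1, 43}.
So G has 3 subgroups of order 2.

3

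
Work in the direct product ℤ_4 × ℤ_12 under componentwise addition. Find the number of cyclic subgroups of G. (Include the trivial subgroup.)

Group the elements of G by the cyclic subgroup they generate; each cyclic subgroup of order d accounts for φ(d) elements.
Cyclic subgroups by order — order 1: 1; order 2: 3; order 3: 1; order 4: 6; order 6: 3; order 12: 6.
Total: 20.

20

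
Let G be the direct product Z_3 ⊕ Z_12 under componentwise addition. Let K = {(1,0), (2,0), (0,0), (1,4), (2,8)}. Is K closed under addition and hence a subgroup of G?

|K| = 5 does not divide |G| = 36, so by Lagrange K is not a subgroup.

No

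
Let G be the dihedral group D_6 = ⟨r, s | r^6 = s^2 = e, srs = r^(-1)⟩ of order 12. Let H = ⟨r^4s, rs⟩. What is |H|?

4

|⟨r^4s⟩| = 2 and |⟨rs⟩| = 2, so |H| is a multiple of lcm(2, 2) = 2 and divides |G| = 12.
Closing under the operation: H = {e, r^3, rs, r^4s}, so |H| = 4.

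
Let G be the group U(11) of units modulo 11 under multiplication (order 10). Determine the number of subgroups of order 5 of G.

|G| = 10 and 5 | 10, so subgroups of order 5 are possible by Lagrange.
The subgroups of order 5 are: {1, 3, 4, 5, 9}.
So G has 1 subgroup of order 5.

1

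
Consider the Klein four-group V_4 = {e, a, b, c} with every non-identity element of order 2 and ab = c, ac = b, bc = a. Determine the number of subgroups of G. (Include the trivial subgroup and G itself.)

5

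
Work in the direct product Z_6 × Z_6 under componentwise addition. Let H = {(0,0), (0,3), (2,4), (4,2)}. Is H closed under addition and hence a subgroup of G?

No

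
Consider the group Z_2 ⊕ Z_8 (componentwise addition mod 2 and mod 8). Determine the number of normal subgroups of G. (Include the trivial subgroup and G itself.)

G is abelian, so every subgroup is normal.
G has 11 subgroups in total, hence 11 normal subgroups.

11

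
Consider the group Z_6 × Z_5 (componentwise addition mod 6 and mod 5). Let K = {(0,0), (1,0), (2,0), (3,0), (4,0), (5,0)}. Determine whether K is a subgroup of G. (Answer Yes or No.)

Yes

|K| = 6 divides |G| = 30, consistent with Lagrange.
K contains the identity, every element's inverse is in K, and K is closed under +: it is a subgroup.
In fact K = ⟨(5,0)⟩.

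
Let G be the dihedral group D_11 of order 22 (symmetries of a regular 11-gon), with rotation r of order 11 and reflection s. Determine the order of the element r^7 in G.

11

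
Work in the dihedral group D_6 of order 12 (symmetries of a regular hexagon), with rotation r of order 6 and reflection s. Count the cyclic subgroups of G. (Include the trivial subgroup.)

10

A cyclic subgroup of order d is generated by each of its φ(d) elements of order d, so the cyclic subgroups of order d number (#elements of order d)/φ(d).
Cyclic subgroups by order — order 1: 1; order 2: 7; order 3: 1; order 6: 1.
Total: 10.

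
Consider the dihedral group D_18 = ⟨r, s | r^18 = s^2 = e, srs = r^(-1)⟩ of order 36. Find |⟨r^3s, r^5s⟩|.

18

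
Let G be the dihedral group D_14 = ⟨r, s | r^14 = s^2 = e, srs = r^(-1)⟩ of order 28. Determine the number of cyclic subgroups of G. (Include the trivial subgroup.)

Each element a generates a cyclic subgroup ⟨a⟩; distinct elements may generate the same one (a cyclic group of order d has φ(d) generators).
Cyclic subgroups by order — order 1: 1; order 2: 15; order 7: 1; order 14: 1.
Total: 18.

18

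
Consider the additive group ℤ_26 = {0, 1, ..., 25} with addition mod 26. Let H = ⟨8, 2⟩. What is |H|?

13

|⟨8⟩| = 13 and |⟨2⟩| = 13, so |H| is a multiple of lcm(13, 13) = 13 and divides |G| = 26.
Closing under the operation: H = {0, 2, 4, 6, 8, 10, 12, 14, 16, 18, 20, 22, 24}, so |H| = 13.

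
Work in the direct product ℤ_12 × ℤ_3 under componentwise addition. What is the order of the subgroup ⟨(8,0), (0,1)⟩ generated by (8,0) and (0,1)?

|⟨(8,0)⟩| = 3 and |⟨(0,1)⟩| = 3, so |H| is a multiple of lcm(3, 3) = 3 and divides |G| = 36.
Closing under the operation: H = {(0,0), (0,1), (0,2), (4,0), (4,1), (4,2), (8,0), (8,1), (8,2)}, so |H| = 9.

9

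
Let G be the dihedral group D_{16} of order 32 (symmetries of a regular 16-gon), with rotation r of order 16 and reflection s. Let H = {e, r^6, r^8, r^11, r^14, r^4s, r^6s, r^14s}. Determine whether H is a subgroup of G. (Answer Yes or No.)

No

r^6 ∈ H but its inverse r^10 ∉ H, so H is not a subgroup.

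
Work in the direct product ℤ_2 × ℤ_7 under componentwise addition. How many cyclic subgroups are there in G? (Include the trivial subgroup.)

Each element a generates a cyclic subgroup ⟨a⟩; distinct elements may generate the same one (a cyclic group of order d has φ(d) generators).
Cyclic subgroups by order — order 1: 1; order 2: 1; order 7: 1; order 14: 1.
Total: 4.

4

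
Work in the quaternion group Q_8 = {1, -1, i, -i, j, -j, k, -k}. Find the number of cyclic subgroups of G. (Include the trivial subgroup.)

5

Each element a generates a cyclic subgroup ⟨a⟩; distinct elements may generate the same one (a cyclic group of order d has φ(d) generators).
Cyclic subgroups by order — order 1: 1; order 2: 1; order 4: 3.
Total: 5.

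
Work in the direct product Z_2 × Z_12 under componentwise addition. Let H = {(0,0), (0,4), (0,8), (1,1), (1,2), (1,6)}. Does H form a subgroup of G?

No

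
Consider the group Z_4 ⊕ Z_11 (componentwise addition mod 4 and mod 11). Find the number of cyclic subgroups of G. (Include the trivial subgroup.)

6

Each element a generates a cyclic subgroup ⟨a⟩; distinct elements may generate the same one (a cyclic group of order d has φ(d) generators).
Cyclic subgroups by order — order 1: 1; order 2: 1; order 4: 1; order 11: 1; order 22: 1; order 44: 1.
Total: 6.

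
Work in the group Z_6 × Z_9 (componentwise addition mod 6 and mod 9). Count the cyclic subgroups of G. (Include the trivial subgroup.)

16

Each element a generates a cyclic subgroup ⟨a⟩; distinct elements may generate the same one (a cyclic group of order d has φ(d) generators).
Cyclic subgroups by order — order 1: 1; order 2: 1; order 3: 4; order 6: 4; order 9: 3; order 18: 3.
Total: 16.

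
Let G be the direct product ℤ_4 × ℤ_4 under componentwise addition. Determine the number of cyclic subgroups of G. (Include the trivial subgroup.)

Each element a generates a cyclic subgroup ⟨a⟩; distinct elements may generate the same one (a cyclic group of order d has φ(d) generators).
Cyclic subgroups by order — order 1: 1; order 2: 3; order 4: 6.
Total: 10.

10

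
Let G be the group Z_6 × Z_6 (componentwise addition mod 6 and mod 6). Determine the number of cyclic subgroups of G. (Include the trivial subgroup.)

A cyclic subgroup of order d is generated by each of its φ(d) elements of order d, so the cyclic subgroups of order d number (#elements of order d)/φ(d).
Cyclic subgroups by order — order 1: 1; order 2: 3; order 3: 4; order 6: 12.
Total: 20.

20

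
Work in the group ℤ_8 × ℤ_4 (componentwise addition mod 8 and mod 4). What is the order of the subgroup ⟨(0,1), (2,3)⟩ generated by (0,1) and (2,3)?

|⟨(0,1)⟩| = 4 and |⟨(2,3)⟩| = 4, so |H| is a multiple of lcm(4, 4) = 4 and divides |G| = 32.
Closing under the operation: H = {(0,0), (0,1), (0,2), (0,3), (2,0), (2,1), (2,2), (2,3), (4,0), (4,1), (4,2), (4,3), (6,0), (6,1), (6,2), (6,3)}, so |H| = 16.

16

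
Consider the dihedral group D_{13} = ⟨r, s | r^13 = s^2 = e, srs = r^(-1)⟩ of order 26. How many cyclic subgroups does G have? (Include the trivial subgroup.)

15

Group the elements of G by the cyclic subgroup they generate; each cyclic subgroup of order d accounts for φ(d) elements.
Cyclic subgroups by order — order 1: 1; order 2: 13; order 13: 1.
Total: 15.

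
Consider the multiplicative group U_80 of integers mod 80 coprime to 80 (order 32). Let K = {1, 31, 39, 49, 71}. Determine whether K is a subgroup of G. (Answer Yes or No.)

|K| = 5 does not divide |G| = 32, so by Lagrange K is not a subgroup.

No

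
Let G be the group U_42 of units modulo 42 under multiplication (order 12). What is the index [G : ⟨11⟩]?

2

|⟨11⟩| = 6 and |G| = 12.
By Lagrange, [G : H] = |G|/|H| = 12/6 = 2.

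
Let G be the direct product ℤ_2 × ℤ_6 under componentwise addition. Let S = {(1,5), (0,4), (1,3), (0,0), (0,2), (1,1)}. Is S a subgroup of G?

|S| = 6 divides |G| = 12, consistent with Lagrange.
S contains the identity, every element's inverse is in S, and S is closed under +: it is a subgroup.
In fact S = ⟨(1,5)⟩.

Yes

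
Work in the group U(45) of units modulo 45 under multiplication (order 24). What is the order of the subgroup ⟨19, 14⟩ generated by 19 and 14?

|⟨19⟩| = 2 and |⟨14⟩| = 6, so |H| is a multiple of lcm(2, 6) = 6 and divides |G| = 24.
Closing under the operation: H = {1, 4, 11, 14, 16, 19, 26, 29, 31, 34, 41, 44}, so |H| = 12.

12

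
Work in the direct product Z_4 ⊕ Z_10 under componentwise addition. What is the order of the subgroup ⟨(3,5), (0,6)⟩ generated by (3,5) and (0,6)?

|⟨(3,5)⟩| = 4 and |⟨(0,6)⟩| = 5, so |H| is a multiple of lcm(4, 5) = 20 and divides |G| = 40.
Closing under the operation: H = {(0,0), (0,2), (0,4), (0,6), (0,8), (1,1), (1,3), (1,5), (1,7), (1,9), (2,0), (2,2), (2,4), (2,6), (2,8), (3,1), (3,3), (3,5), (3,7), (3,9)}, so |H| = 20.

20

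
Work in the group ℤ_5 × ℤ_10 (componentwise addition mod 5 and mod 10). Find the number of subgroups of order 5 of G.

|G| = 50 and 5 | 50, so subgroups of order 5 are possible by Lagrange.
The subgroups of order 5 are: {(0,0), (0,2), (0,4), (0,6), (0,8)}; {(0,0), (1,0), (2,0), (3,0), (4,0)}; {(0,0), (1,2), (2,4), (3,6), (4,8)}; {(0,0), (1,4), (2,8), (3,2), (4,6)}; … (6 in all).
So G has 6 subgroups of order 5.

6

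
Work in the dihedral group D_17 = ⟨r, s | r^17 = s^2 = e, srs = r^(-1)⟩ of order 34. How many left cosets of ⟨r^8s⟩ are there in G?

17

|⟨r^8s⟩| = 2 and |G| = 34.
By Lagrange, [G : H] = |G|/|H| = 34/2 = 17.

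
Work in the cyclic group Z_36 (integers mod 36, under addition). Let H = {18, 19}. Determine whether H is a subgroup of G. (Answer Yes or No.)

The identity 0 ∉ H, so H is not a subgroup.

No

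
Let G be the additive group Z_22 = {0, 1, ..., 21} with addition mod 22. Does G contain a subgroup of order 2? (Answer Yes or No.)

2 | 22. A subgroup of order 2 is {0, 11}.

Yes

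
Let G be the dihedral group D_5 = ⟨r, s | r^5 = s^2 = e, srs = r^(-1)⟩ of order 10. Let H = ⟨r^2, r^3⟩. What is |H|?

5

|⟨r^2⟩| = 5 and |⟨r^3⟩| = 5, so |H| is a multiple of lcm(5, 5) = 5 and divides |G| = 10.
Closing under the operation: H = {e, r, r^2, r^3, r^4}, so |H| = 5.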